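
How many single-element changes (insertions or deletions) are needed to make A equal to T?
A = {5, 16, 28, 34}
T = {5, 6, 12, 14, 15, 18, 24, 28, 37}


Set A = {5, 16, 28, 34}
Set T = {5, 6, 12, 14, 15, 18, 24, 28, 37}
Elements to remove from A (in A, not in T): {16, 34} → 2 removals
Elements to add to A (in T, not in A): {6, 12, 14, 15, 18, 24, 37} → 7 additions
Total edits = 2 + 7 = 9

9


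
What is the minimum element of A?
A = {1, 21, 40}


Set A = {1, 21, 40}
Elements in ascending order: 1, 21, 40
The smallest element is 1.

1


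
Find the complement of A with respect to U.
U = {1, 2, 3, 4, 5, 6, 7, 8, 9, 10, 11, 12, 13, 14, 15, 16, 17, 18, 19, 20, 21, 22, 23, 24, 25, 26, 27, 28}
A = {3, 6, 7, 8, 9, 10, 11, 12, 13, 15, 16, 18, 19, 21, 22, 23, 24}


Universal set U = {1, 2, 3, 4, 5, 6, 7, 8, 9, 10, 11, 12, 13, 14, 15, 16, 17, 18, 19, 20, 21, 22, 23, 24, 25, 26, 27, 28}
Set A = {3, 6, 7, 8, 9, 10, 11, 12, 13, 15, 16, 18, 19, 21, 22, 23, 24}
A' = U \ A = elements in U but not in A
Checking each element of U:
1 (not in A, include), 2 (not in A, include), 3 (in A, exclude), 4 (not in A, include), 5 (not in A, include), 6 (in A, exclude), 7 (in A, exclude), 8 (in A, exclude), 9 (in A, exclude), 10 (in A, exclude), 11 (in A, exclude), 12 (in A, exclude), 13 (in A, exclude), 14 (not in A, include), 15 (in A, exclude), 16 (in A, exclude), 17 (not in A, include), 18 (in A, exclude), 19 (in A, exclude), 20 (not in A, include), 21 (in A, exclude), 22 (in A, exclude), 23 (in A, exclude), 24 (in A, exclude), 25 (not in A, include), 26 (not in A, include), 27 (not in A, include), 28 (not in A, include)
A' = {1, 2, 4, 5, 14, 17, 20, 25, 26, 27, 28}

{1, 2, 4, 5, 14, 17, 20, 25, 26, 27, 28}


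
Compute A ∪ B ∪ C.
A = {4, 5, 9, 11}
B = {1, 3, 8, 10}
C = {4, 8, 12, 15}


Set A = {4, 5, 9, 11}
Set B = {1, 3, 8, 10}
Set C = {4, 8, 12, 15}
First, A ∪ B = {1, 3, 4, 5, 8, 9, 10, 11}
Then, (A ∪ B) ∪ C = {1, 3, 4, 5, 8, 9, 10, 11, 12, 15}

{1, 3, 4, 5, 8, 9, 10, 11, 12, 15}


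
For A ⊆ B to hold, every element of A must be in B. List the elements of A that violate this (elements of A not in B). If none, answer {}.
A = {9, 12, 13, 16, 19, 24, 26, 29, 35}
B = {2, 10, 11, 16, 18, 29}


Set A = {9, 12, 13, 16, 19, 24, 26, 29, 35}
Set B = {2, 10, 11, 16, 18, 29}
Check each element of A against B:
9 ∉ B (include), 12 ∉ B (include), 13 ∉ B (include), 16 ∈ B, 19 ∉ B (include), 24 ∉ B (include), 26 ∉ B (include), 29 ∈ B, 35 ∉ B (include)
Elements of A not in B: {9, 12, 13, 19, 24, 26, 35}

{9, 12, 13, 19, 24, 26, 35}


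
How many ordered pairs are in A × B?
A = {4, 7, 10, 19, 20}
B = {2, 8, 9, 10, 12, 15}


Set A = {4, 7, 10, 19, 20} has 5 elements.
Set B = {2, 8, 9, 10, 12, 15} has 6 elements.
|A × B| = |A| × |B| = 5 × 6 = 30

30


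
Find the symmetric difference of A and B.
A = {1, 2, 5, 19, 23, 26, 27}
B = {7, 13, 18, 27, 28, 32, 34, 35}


Set A = {1, 2, 5, 19, 23, 26, 27}
Set B = {7, 13, 18, 27, 28, 32, 34, 35}
A △ B = (A \ B) ∪ (B \ A)
Elements in A but not B: {1, 2, 5, 19, 23, 26}
Elements in B but not A: {7, 13, 18, 28, 32, 34, 35}
A △ B = {1, 2, 5, 7, 13, 18, 19, 23, 26, 28, 32, 34, 35}

{1, 2, 5, 7, 13, 18, 19, 23, 26, 28, 32, 34, 35}


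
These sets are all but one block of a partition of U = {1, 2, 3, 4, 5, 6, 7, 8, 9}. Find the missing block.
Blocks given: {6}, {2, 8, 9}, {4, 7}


U = {1, 2, 3, 4, 5, 6, 7, 8, 9}
Shown blocks: {6}, {2, 8, 9}, {4, 7}
A partition's blocks are pairwise disjoint and cover U, so the missing block = U \ (union of shown blocks).
Union of shown blocks: {2, 4, 6, 7, 8, 9}
Missing block = U \ (union) = {1, 3, 5}

{1, 3, 5}


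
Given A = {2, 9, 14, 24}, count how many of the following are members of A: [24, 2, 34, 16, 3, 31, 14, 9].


Set A = {2, 9, 14, 24}
Candidates: [24, 2, 34, 16, 3, 31, 14, 9]
Check each candidate:
24 ∈ A, 2 ∈ A, 34 ∉ A, 16 ∉ A, 3 ∉ A, 31 ∉ A, 14 ∈ A, 9 ∈ A
Count of candidates in A: 4

4


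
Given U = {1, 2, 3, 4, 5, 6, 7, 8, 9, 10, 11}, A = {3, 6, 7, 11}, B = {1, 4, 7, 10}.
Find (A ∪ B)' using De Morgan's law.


U = {1, 2, 3, 4, 5, 6, 7, 8, 9, 10, 11}
A = {3, 6, 7, 11}, B = {1, 4, 7, 10}
A ∪ B = {1, 3, 4, 6, 7, 10, 11}
(A ∪ B)' = U \ (A ∪ B) = {2, 5, 8, 9}
Verification via A' ∩ B': A' = {1, 2, 4, 5, 8, 9, 10}, B' = {2, 3, 5, 6, 8, 9, 11}
A' ∩ B' = {2, 5, 8, 9} ✓

{2, 5, 8, 9}


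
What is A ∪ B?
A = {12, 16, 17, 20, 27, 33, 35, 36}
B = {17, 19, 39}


Set A = {12, 16, 17, 20, 27, 33, 35, 36}
Set B = {17, 19, 39}
A ∪ B includes all elements in either set.
Elements from A: {12, 16, 17, 20, 27, 33, 35, 36}
Elements from B not already included: {19, 39}
A ∪ B = {12, 16, 17, 19, 20, 27, 33, 35, 36, 39}

{12, 16, 17, 19, 20, 27, 33, 35, 36, 39}


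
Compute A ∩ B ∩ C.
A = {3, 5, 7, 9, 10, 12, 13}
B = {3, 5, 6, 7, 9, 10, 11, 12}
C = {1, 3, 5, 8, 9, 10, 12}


Set A = {3, 5, 7, 9, 10, 12, 13}
Set B = {3, 5, 6, 7, 9, 10, 11, 12}
Set C = {1, 3, 5, 8, 9, 10, 12}
First, A ∩ B = {3, 5, 7, 9, 10, 12}
Then, (A ∩ B) ∩ C = {3, 5, 9, 10, 12}

{3, 5, 9, 10, 12}


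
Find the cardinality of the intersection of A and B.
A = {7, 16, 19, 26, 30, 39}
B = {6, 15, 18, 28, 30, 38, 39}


Set A = {7, 16, 19, 26, 30, 39}
Set B = {6, 15, 18, 28, 30, 38, 39}
A ∩ B = {30, 39}
|A ∩ B| = 2

2


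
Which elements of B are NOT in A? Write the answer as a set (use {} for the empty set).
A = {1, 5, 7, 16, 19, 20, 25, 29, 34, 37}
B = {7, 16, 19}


Set A = {1, 5, 7, 16, 19, 20, 25, 29, 34, 37}
Set B = {7, 16, 19}
Check each element of B against A:
7 ∈ A, 16 ∈ A, 19 ∈ A
Elements of B not in A: {}

{}


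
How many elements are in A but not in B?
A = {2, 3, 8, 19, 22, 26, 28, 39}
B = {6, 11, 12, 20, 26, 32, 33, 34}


Set A = {2, 3, 8, 19, 22, 26, 28, 39}
Set B = {6, 11, 12, 20, 26, 32, 33, 34}
A \ B = {2, 3, 8, 19, 22, 28, 39}
|A \ B| = 7

7


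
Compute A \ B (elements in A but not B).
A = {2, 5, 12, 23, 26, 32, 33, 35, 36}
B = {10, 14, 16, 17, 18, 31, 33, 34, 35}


Set A = {2, 5, 12, 23, 26, 32, 33, 35, 36}
Set B = {10, 14, 16, 17, 18, 31, 33, 34, 35}
A \ B includes elements in A that are not in B.
Check each element of A:
2 (not in B, keep), 5 (not in B, keep), 12 (not in B, keep), 23 (not in B, keep), 26 (not in B, keep), 32 (not in B, keep), 33 (in B, remove), 35 (in B, remove), 36 (not in B, keep)
A \ B = {2, 5, 12, 23, 26, 32, 36}

{2, 5, 12, 23, 26, 32, 36}


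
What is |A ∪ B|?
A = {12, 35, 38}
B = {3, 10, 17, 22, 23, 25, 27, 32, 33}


Set A = {12, 35, 38}, |A| = 3
Set B = {3, 10, 17, 22, 23, 25, 27, 32, 33}, |B| = 9
A ∩ B = {}, |A ∩ B| = 0
|A ∪ B| = |A| + |B| - |A ∩ B| = 3 + 9 - 0 = 12

12


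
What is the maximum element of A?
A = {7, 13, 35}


Set A = {7, 13, 35}
Elements in ascending order: 7, 13, 35
The largest element is 35.

35


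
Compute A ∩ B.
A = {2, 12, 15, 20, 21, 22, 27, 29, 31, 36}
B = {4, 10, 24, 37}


Set A = {2, 12, 15, 20, 21, 22, 27, 29, 31, 36}
Set B = {4, 10, 24, 37}
A ∩ B includes only elements in both sets.
Check each element of A against B:
2 ✗, 12 ✗, 15 ✗, 20 ✗, 21 ✗, 22 ✗, 27 ✗, 29 ✗, 31 ✗, 36 ✗
A ∩ B = {}

{}


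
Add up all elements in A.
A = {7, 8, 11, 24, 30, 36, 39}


Set A = {7, 8, 11, 24, 30, 36, 39}
Sum = 7 + 8 + 11 + 24 + 30 + 36 + 39 = 155

155


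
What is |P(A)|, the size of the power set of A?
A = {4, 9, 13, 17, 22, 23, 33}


Set A = {4, 9, 13, 17, 22, 23, 33}
|A| = 7
The power set P(A) contains all subsets of A.
|P(A)| = 2^|A| = 2^7 = 128

128


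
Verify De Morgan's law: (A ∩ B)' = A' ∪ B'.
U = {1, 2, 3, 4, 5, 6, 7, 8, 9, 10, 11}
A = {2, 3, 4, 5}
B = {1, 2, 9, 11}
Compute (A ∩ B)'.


U = {1, 2, 3, 4, 5, 6, 7, 8, 9, 10, 11}
A = {2, 3, 4, 5}, B = {1, 2, 9, 11}
A ∩ B = {2}
(A ∩ B)' = U \ (A ∩ B) = {1, 3, 4, 5, 6, 7, 8, 9, 10, 11}
Verification via A' ∪ B': A' = {1, 6, 7, 8, 9, 10, 11}, B' = {3, 4, 5, 6, 7, 8, 10}
A' ∪ B' = {1, 3, 4, 5, 6, 7, 8, 9, 10, 11} ✓

{1, 3, 4, 5, 6, 7, 8, 9, 10, 11}


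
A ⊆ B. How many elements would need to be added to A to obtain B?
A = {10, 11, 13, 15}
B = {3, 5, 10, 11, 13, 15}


Set A = {10, 11, 13, 15}, |A| = 4
Set B = {3, 5, 10, 11, 13, 15}, |B| = 6
Since A ⊆ B: B \ A = {3, 5}
|B| - |A| = 6 - 4 = 2

2


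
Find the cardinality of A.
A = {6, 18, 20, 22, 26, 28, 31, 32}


Set A = {6, 18, 20, 22, 26, 28, 31, 32}
Listing elements: 6, 18, 20, 22, 26, 28, 31, 32
Counting: 8 elements
|A| = 8

8


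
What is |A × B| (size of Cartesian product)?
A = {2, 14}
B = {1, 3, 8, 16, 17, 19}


Set A = {2, 14} has 2 elements.
Set B = {1, 3, 8, 16, 17, 19} has 6 elements.
|A × B| = |A| × |B| = 2 × 6 = 12

12


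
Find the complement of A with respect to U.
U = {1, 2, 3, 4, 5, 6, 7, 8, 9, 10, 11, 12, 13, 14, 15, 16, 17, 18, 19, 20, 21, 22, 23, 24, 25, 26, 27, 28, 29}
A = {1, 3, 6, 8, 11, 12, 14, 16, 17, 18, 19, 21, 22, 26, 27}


Universal set U = {1, 2, 3, 4, 5, 6, 7, 8, 9, 10, 11, 12, 13, 14, 15, 16, 17, 18, 19, 20, 21, 22, 23, 24, 25, 26, 27, 28, 29}
Set A = {1, 3, 6, 8, 11, 12, 14, 16, 17, 18, 19, 21, 22, 26, 27}
A' = U \ A = elements in U but not in A
Checking each element of U:
1 (in A, exclude), 2 (not in A, include), 3 (in A, exclude), 4 (not in A, include), 5 (not in A, include), 6 (in A, exclude), 7 (not in A, include), 8 (in A, exclude), 9 (not in A, include), 10 (not in A, include), 11 (in A, exclude), 12 (in A, exclude), 13 (not in A, include), 14 (in A, exclude), 15 (not in A, include), 16 (in A, exclude), 17 (in A, exclude), 18 (in A, exclude), 19 (in A, exclude), 20 (not in A, include), 21 (in A, exclude), 22 (in A, exclude), 23 (not in A, include), 24 (not in A, include), 25 (not in A, include), 26 (in A, exclude), 27 (in A, exclude), 28 (not in A, include), 29 (not in A, include)
A' = {2, 4, 5, 7, 9, 10, 13, 15, 20, 23, 24, 25, 28, 29}

{2, 4, 5, 7, 9, 10, 13, 15, 20, 23, 24, 25, 28, 29}


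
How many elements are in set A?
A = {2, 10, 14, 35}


Set A = {2, 10, 14, 35}
Listing elements: 2, 10, 14, 35
Counting: 4 elements
|A| = 4

4


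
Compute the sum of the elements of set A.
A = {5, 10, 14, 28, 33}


Set A = {5, 10, 14, 28, 33}
Sum = 5 + 10 + 14 + 28 + 33 = 90

90


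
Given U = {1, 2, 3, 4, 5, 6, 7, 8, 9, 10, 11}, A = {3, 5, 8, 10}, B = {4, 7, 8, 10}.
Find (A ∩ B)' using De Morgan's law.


U = {1, 2, 3, 4, 5, 6, 7, 8, 9, 10, 11}
A = {3, 5, 8, 10}, B = {4, 7, 8, 10}
A ∩ B = {8, 10}
(A ∩ B)' = U \ (A ∩ B) = {1, 2, 3, 4, 5, 6, 7, 9, 11}
Verification via A' ∪ B': A' = {1, 2, 4, 6, 7, 9, 11}, B' = {1, 2, 3, 5, 6, 9, 11}
A' ∪ B' = {1, 2, 3, 4, 5, 6, 7, 9, 11} ✓

{1, 2, 3, 4, 5, 6, 7, 9, 11}


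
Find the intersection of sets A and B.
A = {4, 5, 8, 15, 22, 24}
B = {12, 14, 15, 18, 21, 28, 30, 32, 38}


Set A = {4, 5, 8, 15, 22, 24}
Set B = {12, 14, 15, 18, 21, 28, 30, 32, 38}
A ∩ B includes only elements in both sets.
Check each element of A against B:
4 ✗, 5 ✗, 8 ✗, 15 ✓, 22 ✗, 24 ✗
A ∩ B = {15}

{15}


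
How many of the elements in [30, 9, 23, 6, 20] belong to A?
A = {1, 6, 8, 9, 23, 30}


Set A = {1, 6, 8, 9, 23, 30}
Candidates: [30, 9, 23, 6, 20]
Check each candidate:
30 ∈ A, 9 ∈ A, 23 ∈ A, 6 ∈ A, 20 ∉ A
Count of candidates in A: 4

4


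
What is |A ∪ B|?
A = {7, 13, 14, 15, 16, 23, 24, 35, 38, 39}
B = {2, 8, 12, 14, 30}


Set A = {7, 13, 14, 15, 16, 23, 24, 35, 38, 39}, |A| = 10
Set B = {2, 8, 12, 14, 30}, |B| = 5
A ∩ B = {14}, |A ∩ B| = 1
|A ∪ B| = |A| + |B| - |A ∩ B| = 10 + 5 - 1 = 14

14


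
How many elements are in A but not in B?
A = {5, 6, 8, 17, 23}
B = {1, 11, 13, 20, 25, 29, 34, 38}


Set A = {5, 6, 8, 17, 23}
Set B = {1, 11, 13, 20, 25, 29, 34, 38}
A \ B = {5, 6, 8, 17, 23}
|A \ B| = 5

5


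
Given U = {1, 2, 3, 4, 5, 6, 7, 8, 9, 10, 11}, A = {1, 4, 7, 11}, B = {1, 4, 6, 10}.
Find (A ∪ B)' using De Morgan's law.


U = {1, 2, 3, 4, 5, 6, 7, 8, 9, 10, 11}
A = {1, 4, 7, 11}, B = {1, 4, 6, 10}
A ∪ B = {1, 4, 6, 7, 10, 11}
(A ∪ B)' = U \ (A ∪ B) = {2, 3, 5, 8, 9}
Verification via A' ∩ B': A' = {2, 3, 5, 6, 8, 9, 10}, B' = {2, 3, 5, 7, 8, 9, 11}
A' ∩ B' = {2, 3, 5, 8, 9} ✓

{2, 3, 5, 8, 9}


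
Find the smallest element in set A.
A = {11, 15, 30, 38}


Set A = {11, 15, 30, 38}
Elements in ascending order: 11, 15, 30, 38
The smallest element is 11.

11


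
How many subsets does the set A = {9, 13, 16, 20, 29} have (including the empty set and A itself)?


Set A = {9, 13, 16, 20, 29}
|A| = 5
The power set P(A) contains all subsets of A.
|P(A)| = 2^|A| = 2^5 = 32

32


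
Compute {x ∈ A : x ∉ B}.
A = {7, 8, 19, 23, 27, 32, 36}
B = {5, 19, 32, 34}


Set A = {7, 8, 19, 23, 27, 32, 36}
Set B = {5, 19, 32, 34}
Check each element of A against B:
7 ∉ B (include), 8 ∉ B (include), 19 ∈ B, 23 ∉ B (include), 27 ∉ B (include), 32 ∈ B, 36 ∉ B (include)
Elements of A not in B: {7, 8, 23, 27, 36}

{7, 8, 23, 27, 36}


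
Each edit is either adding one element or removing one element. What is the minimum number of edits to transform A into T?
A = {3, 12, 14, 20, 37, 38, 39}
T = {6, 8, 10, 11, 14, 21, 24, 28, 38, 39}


Set A = {3, 12, 14, 20, 37, 38, 39}
Set T = {6, 8, 10, 11, 14, 21, 24, 28, 38, 39}
Elements to remove from A (in A, not in T): {3, 12, 20, 37} → 4 removals
Elements to add to A (in T, not in A): {6, 8, 10, 11, 21, 24, 28} → 7 additions
Total edits = 4 + 7 = 11

11


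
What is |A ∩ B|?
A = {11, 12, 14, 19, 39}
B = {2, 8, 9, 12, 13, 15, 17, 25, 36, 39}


Set A = {11, 12, 14, 19, 39}
Set B = {2, 8, 9, 12, 13, 15, 17, 25, 36, 39}
A ∩ B = {12, 39}
|A ∩ B| = 2

2


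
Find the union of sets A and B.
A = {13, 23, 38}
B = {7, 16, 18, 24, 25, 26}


Set A = {13, 23, 38}
Set B = {7, 16, 18, 24, 25, 26}
A ∪ B includes all elements in either set.
Elements from A: {13, 23, 38}
Elements from B not already included: {7, 16, 18, 24, 25, 26}
A ∪ B = {7, 13, 16, 18, 23, 24, 25, 26, 38}

{7, 13, 16, 18, 23, 24, 25, 26, 38}


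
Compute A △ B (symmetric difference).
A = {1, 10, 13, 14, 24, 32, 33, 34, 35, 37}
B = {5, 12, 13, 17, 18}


Set A = {1, 10, 13, 14, 24, 32, 33, 34, 35, 37}
Set B = {5, 12, 13, 17, 18}
A △ B = (A \ B) ∪ (B \ A)
Elements in A but not B: {1, 10, 14, 24, 32, 33, 34, 35, 37}
Elements in B but not A: {5, 12, 17, 18}
A △ B = {1, 5, 10, 12, 14, 17, 18, 24, 32, 33, 34, 35, 37}

{1, 5, 10, 12, 14, 17, 18, 24, 32, 33, 34, 35, 37}


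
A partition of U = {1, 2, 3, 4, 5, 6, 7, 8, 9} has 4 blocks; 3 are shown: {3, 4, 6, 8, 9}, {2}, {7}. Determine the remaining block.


U = {1, 2, 3, 4, 5, 6, 7, 8, 9}
Shown blocks: {3, 4, 6, 8, 9}, {2}, {7}
A partition's blocks are pairwise disjoint and cover U, so the missing block = U \ (union of shown blocks).
Union of shown blocks: {2, 3, 4, 6, 7, 8, 9}
Missing block = U \ (union) = {1, 5}

{1, 5}


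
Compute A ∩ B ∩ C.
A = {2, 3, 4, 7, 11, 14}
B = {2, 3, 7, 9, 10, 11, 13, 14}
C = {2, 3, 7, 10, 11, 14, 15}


Set A = {2, 3, 4, 7, 11, 14}
Set B = {2, 3, 7, 9, 10, 11, 13, 14}
Set C = {2, 3, 7, 10, 11, 14, 15}
First, A ∩ B = {2, 3, 7, 11, 14}
Then, (A ∩ B) ∩ C = {2, 3, 7, 11, 14}

{2, 3, 7, 11, 14}


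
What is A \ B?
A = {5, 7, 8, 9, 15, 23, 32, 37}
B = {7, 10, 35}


Set A = {5, 7, 8, 9, 15, 23, 32, 37}
Set B = {7, 10, 35}
A \ B includes elements in A that are not in B.
Check each element of A:
5 (not in B, keep), 7 (in B, remove), 8 (not in B, keep), 9 (not in B, keep), 15 (not in B, keep), 23 (not in B, keep), 32 (not in B, keep), 37 (not in B, keep)
A \ B = {5, 8, 9, 15, 23, 32, 37}

{5, 8, 9, 15, 23, 32, 37}


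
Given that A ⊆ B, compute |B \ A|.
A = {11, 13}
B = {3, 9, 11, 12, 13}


Set A = {11, 13}, |A| = 2
Set B = {3, 9, 11, 12, 13}, |B| = 5
Since A ⊆ B: B \ A = {3, 9, 12}
|B| - |A| = 5 - 2 = 3

3


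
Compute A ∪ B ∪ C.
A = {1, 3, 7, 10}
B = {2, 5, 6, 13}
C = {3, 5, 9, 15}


Set A = {1, 3, 7, 10}
Set B = {2, 5, 6, 13}
Set C = {3, 5, 9, 15}
First, A ∪ B = {1, 2, 3, 5, 6, 7, 10, 13}
Then, (A ∪ B) ∪ C = {1, 2, 3, 5, 6, 7, 9, 10, 13, 15}

{1, 2, 3, 5, 6, 7, 9, 10, 13, 15}


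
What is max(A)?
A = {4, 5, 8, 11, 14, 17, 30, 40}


Set A = {4, 5, 8, 11, 14, 17, 30, 40}
Elements in ascending order: 4, 5, 8, 11, 14, 17, 30, 40
The largest element is 40.

40


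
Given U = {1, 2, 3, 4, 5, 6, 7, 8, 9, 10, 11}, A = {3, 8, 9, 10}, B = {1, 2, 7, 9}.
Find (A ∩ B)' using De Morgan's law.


U = {1, 2, 3, 4, 5, 6, 7, 8, 9, 10, 11}
A = {3, 8, 9, 10}, B = {1, 2, 7, 9}
A ∩ B = {9}
(A ∩ B)' = U \ (A ∩ B) = {1, 2, 3, 4, 5, 6, 7, 8, 10, 11}
Verification via A' ∪ B': A' = {1, 2, 4, 5, 6, 7, 11}, B' = {3, 4, 5, 6, 8, 10, 11}
A' ∪ B' = {1, 2, 3, 4, 5, 6, 7, 8, 10, 11} ✓

{1, 2, 3, 4, 5, 6, 7, 8, 10, 11}


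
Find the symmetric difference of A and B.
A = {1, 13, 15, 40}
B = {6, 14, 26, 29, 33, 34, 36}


Set A = {1, 13, 15, 40}
Set B = {6, 14, 26, 29, 33, 34, 36}
A △ B = (A \ B) ∪ (B \ A)
Elements in A but not B: {1, 13, 15, 40}
Elements in B but not A: {6, 14, 26, 29, 33, 34, 36}
A △ B = {1, 6, 13, 14, 15, 26, 29, 33, 34, 36, 40}

{1, 6, 13, 14, 15, 26, 29, 33, 34, 36, 40}


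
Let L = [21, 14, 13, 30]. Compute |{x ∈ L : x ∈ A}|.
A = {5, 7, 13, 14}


Set A = {5, 7, 13, 14}
Candidates: [21, 14, 13, 30]
Check each candidate:
21 ∉ A, 14 ∈ A, 13 ∈ A, 30 ∉ A
Count of candidates in A: 2

2


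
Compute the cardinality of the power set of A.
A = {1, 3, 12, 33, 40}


Set A = {1, 3, 12, 33, 40}
|A| = 5
The power set P(A) contains all subsets of A.
|P(A)| = 2^|A| = 2^5 = 32

32


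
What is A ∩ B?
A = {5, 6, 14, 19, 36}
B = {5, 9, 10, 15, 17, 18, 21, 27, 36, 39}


Set A = {5, 6, 14, 19, 36}
Set B = {5, 9, 10, 15, 17, 18, 21, 27, 36, 39}
A ∩ B includes only elements in both sets.
Check each element of A against B:
5 ✓, 6 ✗, 14 ✗, 19 ✗, 36 ✓
A ∩ B = {5, 36}

{5, 36}


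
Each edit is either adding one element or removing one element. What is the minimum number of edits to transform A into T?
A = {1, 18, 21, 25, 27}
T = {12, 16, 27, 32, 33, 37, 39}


Set A = {1, 18, 21, 25, 27}
Set T = {12, 16, 27, 32, 33, 37, 39}
Elements to remove from A (in A, not in T): {1, 18, 21, 25} → 4 removals
Elements to add to A (in T, not in A): {12, 16, 32, 33, 37, 39} → 6 additions
Total edits = 4 + 6 = 10

10


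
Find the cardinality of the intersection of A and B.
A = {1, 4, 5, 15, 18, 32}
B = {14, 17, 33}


Set A = {1, 4, 5, 15, 18, 32}
Set B = {14, 17, 33}
A ∩ B = {}
|A ∩ B| = 0

0


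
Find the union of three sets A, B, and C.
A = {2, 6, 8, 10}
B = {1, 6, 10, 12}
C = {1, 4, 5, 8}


Set A = {2, 6, 8, 10}
Set B = {1, 6, 10, 12}
Set C = {1, 4, 5, 8}
First, A ∪ B = {1, 2, 6, 8, 10, 12}
Then, (A ∪ B) ∪ C = {1, 2, 4, 5, 6, 8, 10, 12}

{1, 2, 4, 5, 6, 8, 10, 12}


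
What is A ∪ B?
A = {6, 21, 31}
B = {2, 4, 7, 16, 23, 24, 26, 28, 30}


Set A = {6, 21, 31}
Set B = {2, 4, 7, 16, 23, 24, 26, 28, 30}
A ∪ B includes all elements in either set.
Elements from A: {6, 21, 31}
Elements from B not already included: {2, 4, 7, 16, 23, 24, 26, 28, 30}
A ∪ B = {2, 4, 6, 7, 16, 21, 23, 24, 26, 28, 30, 31}

{2, 4, 6, 7, 16, 21, 23, 24, 26, 28, 30, 31}


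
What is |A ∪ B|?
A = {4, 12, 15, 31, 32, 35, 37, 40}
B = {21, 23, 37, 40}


Set A = {4, 12, 15, 31, 32, 35, 37, 40}, |A| = 8
Set B = {21, 23, 37, 40}, |B| = 4
A ∩ B = {37, 40}, |A ∩ B| = 2
|A ∪ B| = |A| + |B| - |A ∩ B| = 8 + 4 - 2 = 10

10


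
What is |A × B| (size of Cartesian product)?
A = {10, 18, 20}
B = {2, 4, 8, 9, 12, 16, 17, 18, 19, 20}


Set A = {10, 18, 20} has 3 elements.
Set B = {2, 4, 8, 9, 12, 16, 17, 18, 19, 20} has 10 elements.
|A × B| = |A| × |B| = 3 × 10 = 30

30


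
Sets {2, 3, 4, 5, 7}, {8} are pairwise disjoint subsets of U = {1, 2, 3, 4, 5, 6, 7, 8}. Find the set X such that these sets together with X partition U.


U = {1, 2, 3, 4, 5, 6, 7, 8}
Shown blocks: {2, 3, 4, 5, 7}, {8}
A partition's blocks are pairwise disjoint and cover U, so the missing block = U \ (union of shown blocks).
Union of shown blocks: {2, 3, 4, 5, 7, 8}
Missing block = U \ (union) = {1, 6}

{1, 6}


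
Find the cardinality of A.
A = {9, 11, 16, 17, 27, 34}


Set A = {9, 11, 16, 17, 27, 34}
Listing elements: 9, 11, 16, 17, 27, 34
Counting: 6 elements
|A| = 6

6


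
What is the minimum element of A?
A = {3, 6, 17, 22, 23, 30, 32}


Set A = {3, 6, 17, 22, 23, 30, 32}
Elements in ascending order: 3, 6, 17, 22, 23, 30, 32
The smallest element is 3.

3


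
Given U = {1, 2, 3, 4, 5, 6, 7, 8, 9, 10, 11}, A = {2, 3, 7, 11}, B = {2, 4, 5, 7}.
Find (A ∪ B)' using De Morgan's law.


U = {1, 2, 3, 4, 5, 6, 7, 8, 9, 10, 11}
A = {2, 3, 7, 11}, B = {2, 4, 5, 7}
A ∪ B = {2, 3, 4, 5, 7, 11}
(A ∪ B)' = U \ (A ∪ B) = {1, 6, 8, 9, 10}
Verification via A' ∩ B': A' = {1, 4, 5, 6, 8, 9, 10}, B' = {1, 3, 6, 8, 9, 10, 11}
A' ∩ B' = {1, 6, 8, 9, 10} ✓

{1, 6, 8, 9, 10}


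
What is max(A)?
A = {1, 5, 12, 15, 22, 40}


Set A = {1, 5, 12, 15, 22, 40}
Elements in ascending order: 1, 5, 12, 15, 22, 40
The largest element is 40.

40


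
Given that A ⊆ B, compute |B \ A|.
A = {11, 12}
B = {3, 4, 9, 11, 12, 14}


Set A = {11, 12}, |A| = 2
Set B = {3, 4, 9, 11, 12, 14}, |B| = 6
Since A ⊆ B: B \ A = {3, 4, 9, 14}
|B| - |A| = 6 - 2 = 4

4


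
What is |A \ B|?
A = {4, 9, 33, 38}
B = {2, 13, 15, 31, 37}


Set A = {4, 9, 33, 38}
Set B = {2, 13, 15, 31, 37}
A \ B = {4, 9, 33, 38}
|A \ B| = 4

4


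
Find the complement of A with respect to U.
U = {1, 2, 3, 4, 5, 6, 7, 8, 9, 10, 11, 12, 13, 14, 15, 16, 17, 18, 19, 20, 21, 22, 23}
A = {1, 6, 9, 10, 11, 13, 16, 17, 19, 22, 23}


Universal set U = {1, 2, 3, 4, 5, 6, 7, 8, 9, 10, 11, 12, 13, 14, 15, 16, 17, 18, 19, 20, 21, 22, 23}
Set A = {1, 6, 9, 10, 11, 13, 16, 17, 19, 22, 23}
A' = U \ A = elements in U but not in A
Checking each element of U:
1 (in A, exclude), 2 (not in A, include), 3 (not in A, include), 4 (not in A, include), 5 (not in A, include), 6 (in A, exclude), 7 (not in A, include), 8 (not in A, include), 9 (in A, exclude), 10 (in A, exclude), 11 (in A, exclude), 12 (not in A, include), 13 (in A, exclude), 14 (not in A, include), 15 (not in A, include), 16 (in A, exclude), 17 (in A, exclude), 18 (not in A, include), 19 (in A, exclude), 20 (not in A, include), 21 (not in A, include), 22 (in A, exclude), 23 (in A, exclude)
A' = {2, 3, 4, 5, 7, 8, 12, 14, 15, 18, 20, 21}

{2, 3, 4, 5, 7, 8, 12, 14, 15, 18, 20, 21}


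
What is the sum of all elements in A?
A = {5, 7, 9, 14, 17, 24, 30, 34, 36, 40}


Set A = {5, 7, 9, 14, 17, 24, 30, 34, 36, 40}
Sum = 5 + 7 + 9 + 14 + 17 + 24 + 30 + 34 + 36 + 40 = 216

216


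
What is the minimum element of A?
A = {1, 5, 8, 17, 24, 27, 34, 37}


Set A = {1, 5, 8, 17, 24, 27, 34, 37}
Elements in ascending order: 1, 5, 8, 17, 24, 27, 34, 37
The smallest element is 1.

1


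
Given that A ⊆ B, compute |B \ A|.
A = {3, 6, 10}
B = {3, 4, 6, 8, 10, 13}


Set A = {3, 6, 10}, |A| = 3
Set B = {3, 4, 6, 8, 10, 13}, |B| = 6
Since A ⊆ B: B \ A = {4, 8, 13}
|B| - |A| = 6 - 3 = 3

3


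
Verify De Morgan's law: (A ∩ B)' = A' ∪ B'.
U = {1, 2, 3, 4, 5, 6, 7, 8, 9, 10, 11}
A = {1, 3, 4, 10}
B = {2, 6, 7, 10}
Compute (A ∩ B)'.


U = {1, 2, 3, 4, 5, 6, 7, 8, 9, 10, 11}
A = {1, 3, 4, 10}, B = {2, 6, 7, 10}
A ∩ B = {10}
(A ∩ B)' = U \ (A ∩ B) = {1, 2, 3, 4, 5, 6, 7, 8, 9, 11}
Verification via A' ∪ B': A' = {2, 5, 6, 7, 8, 9, 11}, B' = {1, 3, 4, 5, 8, 9, 11}
A' ∪ B' = {1, 2, 3, 4, 5, 6, 7, 8, 9, 11} ✓

{1, 2, 3, 4, 5, 6, 7, 8, 9, 11}


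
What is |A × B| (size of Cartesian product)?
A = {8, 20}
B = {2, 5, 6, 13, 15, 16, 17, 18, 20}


Set A = {8, 20} has 2 elements.
Set B = {2, 5, 6, 13, 15, 16, 17, 18, 20} has 9 elements.
|A × B| = |A| × |B| = 2 × 9 = 18

18


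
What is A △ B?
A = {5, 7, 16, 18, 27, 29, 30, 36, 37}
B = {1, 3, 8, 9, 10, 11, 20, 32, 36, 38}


Set A = {5, 7, 16, 18, 27, 29, 30, 36, 37}
Set B = {1, 3, 8, 9, 10, 11, 20, 32, 36, 38}
A △ B = (A \ B) ∪ (B \ A)
Elements in A but not B: {5, 7, 16, 18, 27, 29, 30, 37}
Elements in B but not A: {1, 3, 8, 9, 10, 11, 20, 32, 38}
A △ B = {1, 3, 5, 7, 8, 9, 10, 11, 16, 18, 20, 27, 29, 30, 32, 37, 38}

{1, 3, 5, 7, 8, 9, 10, 11, 16, 18, 20, 27, 29, 30, 32, 37, 38}


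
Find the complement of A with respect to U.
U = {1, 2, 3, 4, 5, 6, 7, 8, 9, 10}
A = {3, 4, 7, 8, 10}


Universal set U = {1, 2, 3, 4, 5, 6, 7, 8, 9, 10}
Set A = {3, 4, 7, 8, 10}
A' = U \ A = elements in U but not in A
Checking each element of U:
1 (not in A, include), 2 (not in A, include), 3 (in A, exclude), 4 (in A, exclude), 5 (not in A, include), 6 (not in A, include), 7 (in A, exclude), 8 (in A, exclude), 9 (not in A, include), 10 (in A, exclude)
A' = {1, 2, 5, 6, 9}

{1, 2, 5, 6, 9}


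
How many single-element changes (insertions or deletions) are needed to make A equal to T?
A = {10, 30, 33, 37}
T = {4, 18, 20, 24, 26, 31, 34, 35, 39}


Set A = {10, 30, 33, 37}
Set T = {4, 18, 20, 24, 26, 31, 34, 35, 39}
Elements to remove from A (in A, not in T): {10, 30, 33, 37} → 4 removals
Elements to add to A (in T, not in A): {4, 18, 20, 24, 26, 31, 34, 35, 39} → 9 additions
Total edits = 4 + 9 = 13

13


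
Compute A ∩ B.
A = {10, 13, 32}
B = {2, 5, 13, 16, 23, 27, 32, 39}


Set A = {10, 13, 32}
Set B = {2, 5, 13, 16, 23, 27, 32, 39}
A ∩ B includes only elements in both sets.
Check each element of A against B:
10 ✗, 13 ✓, 32 ✓
A ∩ B = {13, 32}

{13, 32}


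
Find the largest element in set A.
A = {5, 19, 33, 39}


Set A = {5, 19, 33, 39}
Elements in ascending order: 5, 19, 33, 39
The largest element is 39.

39


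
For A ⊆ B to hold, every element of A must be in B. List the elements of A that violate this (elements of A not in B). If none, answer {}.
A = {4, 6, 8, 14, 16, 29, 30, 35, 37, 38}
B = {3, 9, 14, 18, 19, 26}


Set A = {4, 6, 8, 14, 16, 29, 30, 35, 37, 38}
Set B = {3, 9, 14, 18, 19, 26}
Check each element of A against B:
4 ∉ B (include), 6 ∉ B (include), 8 ∉ B (include), 14 ∈ B, 16 ∉ B (include), 29 ∉ B (include), 30 ∉ B (include), 35 ∉ B (include), 37 ∉ B (include), 38 ∉ B (include)
Elements of A not in B: {4, 6, 8, 16, 29, 30, 35, 37, 38}

{4, 6, 8, 16, 29, 30, 35, 37, 38}


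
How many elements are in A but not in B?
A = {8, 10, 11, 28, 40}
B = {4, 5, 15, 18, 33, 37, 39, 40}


Set A = {8, 10, 11, 28, 40}
Set B = {4, 5, 15, 18, 33, 37, 39, 40}
A \ B = {8, 10, 11, 28}
|A \ B| = 4

4


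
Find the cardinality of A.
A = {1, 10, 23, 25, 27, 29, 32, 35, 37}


Set A = {1, 10, 23, 25, 27, 29, 32, 35, 37}
Listing elements: 1, 10, 23, 25, 27, 29, 32, 35, 37
Counting: 9 elements
|A| = 9

9


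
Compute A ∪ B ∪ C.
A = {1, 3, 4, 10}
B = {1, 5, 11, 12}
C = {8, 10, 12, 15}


Set A = {1, 3, 4, 10}
Set B = {1, 5, 11, 12}
Set C = {8, 10, 12, 15}
First, A ∪ B = {1, 3, 4, 5, 10, 11, 12}
Then, (A ∪ B) ∪ C = {1, 3, 4, 5, 8, 10, 11, 12, 15}

{1, 3, 4, 5, 8, 10, 11, 12, 15}


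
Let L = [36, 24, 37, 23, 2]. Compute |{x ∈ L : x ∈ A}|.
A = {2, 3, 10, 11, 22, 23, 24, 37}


Set A = {2, 3, 10, 11, 22, 23, 24, 37}
Candidates: [36, 24, 37, 23, 2]
Check each candidate:
36 ∉ A, 24 ∈ A, 37 ∈ A, 23 ∈ A, 2 ∈ A
Count of candidates in A: 4

4


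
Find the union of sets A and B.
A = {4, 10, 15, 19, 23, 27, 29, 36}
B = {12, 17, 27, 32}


Set A = {4, 10, 15, 19, 23, 27, 29, 36}
Set B = {12, 17, 27, 32}
A ∪ B includes all elements in either set.
Elements from A: {4, 10, 15, 19, 23, 27, 29, 36}
Elements from B not already included: {12, 17, 32}
A ∪ B = {4, 10, 12, 15, 17, 19, 23, 27, 29, 32, 36}

{4, 10, 12, 15, 17, 19, 23, 27, 29, 32, 36}


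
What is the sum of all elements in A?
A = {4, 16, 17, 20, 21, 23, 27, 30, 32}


Set A = {4, 16, 17, 20, 21, 23, 27, 30, 32}
Sum = 4 + 16 + 17 + 20 + 21 + 23 + 27 + 30 + 32 = 190

190


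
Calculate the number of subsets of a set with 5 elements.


The set has 5 elements.
The power set contains all possible subsets.
|P(A)| = 2^|A| = 2^5 = 32

32


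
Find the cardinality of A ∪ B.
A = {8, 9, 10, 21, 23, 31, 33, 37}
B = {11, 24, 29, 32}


Set A = {8, 9, 10, 21, 23, 31, 33, 37}, |A| = 8
Set B = {11, 24, 29, 32}, |B| = 4
A ∩ B = {}, |A ∩ B| = 0
|A ∪ B| = |A| + |B| - |A ∩ B| = 8 + 4 - 0 = 12

12


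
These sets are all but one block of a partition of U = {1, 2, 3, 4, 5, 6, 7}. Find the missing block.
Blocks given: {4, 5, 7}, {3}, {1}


U = {1, 2, 3, 4, 5, 6, 7}
Shown blocks: {4, 5, 7}, {3}, {1}
A partition's blocks are pairwise disjoint and cover U, so the missing block = U \ (union of shown blocks).
Union of shown blocks: {1, 3, 4, 5, 7}
Missing block = U \ (union) = {2, 6}

{2, 6}


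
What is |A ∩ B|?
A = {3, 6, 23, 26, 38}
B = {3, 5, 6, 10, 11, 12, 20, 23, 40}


Set A = {3, 6, 23, 26, 38}
Set B = {3, 5, 6, 10, 11, 12, 20, 23, 40}
A ∩ B = {3, 6, 23}
|A ∩ B| = 3

3


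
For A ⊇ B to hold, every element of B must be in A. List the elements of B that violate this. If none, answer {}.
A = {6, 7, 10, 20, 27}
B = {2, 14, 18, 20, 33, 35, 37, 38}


Set A = {6, 7, 10, 20, 27}
Set B = {2, 14, 18, 20, 33, 35, 37, 38}
Check each element of B against A:
2 ∉ A (include), 14 ∉ A (include), 18 ∉ A (include), 20 ∈ A, 33 ∉ A (include), 35 ∉ A (include), 37 ∉ A (include), 38 ∉ A (include)
Elements of B not in A: {2, 14, 18, 33, 35, 37, 38}

{2, 14, 18, 33, 35, 37, 38}


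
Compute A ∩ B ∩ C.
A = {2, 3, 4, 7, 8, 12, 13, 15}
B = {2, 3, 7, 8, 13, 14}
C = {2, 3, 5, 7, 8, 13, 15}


Set A = {2, 3, 4, 7, 8, 12, 13, 15}
Set B = {2, 3, 7, 8, 13, 14}
Set C = {2, 3, 5, 7, 8, 13, 15}
First, A ∩ B = {2, 3, 7, 8, 13}
Then, (A ∩ B) ∩ C = {2, 3, 7, 8, 13}

{2, 3, 7, 8, 13}


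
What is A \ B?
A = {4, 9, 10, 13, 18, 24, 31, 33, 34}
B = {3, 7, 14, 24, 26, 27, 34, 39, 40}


Set A = {4, 9, 10, 13, 18, 24, 31, 33, 34}
Set B = {3, 7, 14, 24, 26, 27, 34, 39, 40}
A \ B includes elements in A that are not in B.
Check each element of A:
4 (not in B, keep), 9 (not in B, keep), 10 (not in B, keep), 13 (not in B, keep), 18 (not in B, keep), 24 (in B, remove), 31 (not in B, keep), 33 (not in B, keep), 34 (in B, remove)
A \ B = {4, 9, 10, 13, 18, 31, 33}

{4, 9, 10, 13, 18, 31, 33}


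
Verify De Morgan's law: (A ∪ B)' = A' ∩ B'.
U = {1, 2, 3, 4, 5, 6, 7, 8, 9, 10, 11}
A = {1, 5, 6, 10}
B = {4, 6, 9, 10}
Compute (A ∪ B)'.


U = {1, 2, 3, 4, 5, 6, 7, 8, 9, 10, 11}
A = {1, 5, 6, 10}, B = {4, 6, 9, 10}
A ∪ B = {1, 4, 5, 6, 9, 10}
(A ∪ B)' = U \ (A ∪ B) = {2, 3, 7, 8, 11}
Verification via A' ∩ B': A' = {2, 3, 4, 7, 8, 9, 11}, B' = {1, 2, 3, 5, 7, 8, 11}
A' ∩ B' = {2, 3, 7, 8, 11} ✓

{2, 3, 7, 8, 11}


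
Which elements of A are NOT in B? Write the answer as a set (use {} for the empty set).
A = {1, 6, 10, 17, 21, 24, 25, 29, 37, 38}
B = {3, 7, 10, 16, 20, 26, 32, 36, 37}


Set A = {1, 6, 10, 17, 21, 24, 25, 29, 37, 38}
Set B = {3, 7, 10, 16, 20, 26, 32, 36, 37}
Check each element of A against B:
1 ∉ B (include), 6 ∉ B (include), 10 ∈ B, 17 ∉ B (include), 21 ∉ B (include), 24 ∉ B (include), 25 ∉ B (include), 29 ∉ B (include), 37 ∈ B, 38 ∉ B (include)
Elements of A not in B: {1, 6, 17, 21, 24, 25, 29, 38}

{1, 6, 17, 21, 24, 25, 29, 38}


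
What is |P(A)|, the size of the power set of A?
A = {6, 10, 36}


Set A = {6, 10, 36}
|A| = 3
The power set P(A) contains all subsets of A.
|P(A)| = 2^|A| = 2^3 = 8

8


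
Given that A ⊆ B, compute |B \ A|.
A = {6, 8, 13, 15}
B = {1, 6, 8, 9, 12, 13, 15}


Set A = {6, 8, 13, 15}, |A| = 4
Set B = {1, 6, 8, 9, 12, 13, 15}, |B| = 7
Since A ⊆ B: B \ A = {1, 9, 12}
|B| - |A| = 7 - 4 = 3

3


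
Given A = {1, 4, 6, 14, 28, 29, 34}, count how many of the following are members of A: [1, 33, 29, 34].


Set A = {1, 4, 6, 14, 28, 29, 34}
Candidates: [1, 33, 29, 34]
Check each candidate:
1 ∈ A, 33 ∉ A, 29 ∈ A, 34 ∈ A
Count of candidates in A: 3

3


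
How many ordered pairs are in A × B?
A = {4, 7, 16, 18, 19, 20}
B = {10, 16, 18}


Set A = {4, 7, 16, 18, 19, 20} has 6 elements.
Set B = {10, 16, 18} has 3 elements.
|A × B| = |A| × |B| = 6 × 3 = 18

18


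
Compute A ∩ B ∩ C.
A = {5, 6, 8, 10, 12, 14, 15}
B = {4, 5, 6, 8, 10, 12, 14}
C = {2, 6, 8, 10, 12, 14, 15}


Set A = {5, 6, 8, 10, 12, 14, 15}
Set B = {4, 5, 6, 8, 10, 12, 14}
Set C = {2, 6, 8, 10, 12, 14, 15}
First, A ∩ B = {5, 6, 8, 10, 12, 14}
Then, (A ∩ B) ∩ C = {6, 8, 10, 12, 14}

{6, 8, 10, 12, 14}


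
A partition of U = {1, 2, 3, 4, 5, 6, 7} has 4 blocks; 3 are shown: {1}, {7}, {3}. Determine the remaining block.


U = {1, 2, 3, 4, 5, 6, 7}
Shown blocks: {1}, {7}, {3}
A partition's blocks are pairwise disjoint and cover U, so the missing block = U \ (union of shown blocks).
Union of shown blocks: {1, 3, 7}
Missing block = U \ (union) = {2, 4, 5, 6}

{2, 4, 5, 6}


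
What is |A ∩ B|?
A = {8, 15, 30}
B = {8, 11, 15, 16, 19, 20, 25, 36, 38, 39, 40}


Set A = {8, 15, 30}
Set B = {8, 11, 15, 16, 19, 20, 25, 36, 38, 39, 40}
A ∩ B = {8, 15}
|A ∩ B| = 2

2


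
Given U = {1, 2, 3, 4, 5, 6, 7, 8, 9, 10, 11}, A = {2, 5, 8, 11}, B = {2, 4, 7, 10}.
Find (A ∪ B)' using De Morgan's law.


U = {1, 2, 3, 4, 5, 6, 7, 8, 9, 10, 11}
A = {2, 5, 8, 11}, B = {2, 4, 7, 10}
A ∪ B = {2, 4, 5, 7, 8, 10, 11}
(A ∪ B)' = U \ (A ∪ B) = {1, 3, 6, 9}
Verification via A' ∩ B': A' = {1, 3, 4, 6, 7, 9, 10}, B' = {1, 3, 5, 6, 8, 9, 11}
A' ∩ B' = {1, 3, 6, 9} ✓

{1, 3, 6, 9}


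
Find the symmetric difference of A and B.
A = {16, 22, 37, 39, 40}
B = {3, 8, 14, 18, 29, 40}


Set A = {16, 22, 37, 39, 40}
Set B = {3, 8, 14, 18, 29, 40}
A △ B = (A \ B) ∪ (B \ A)
Elements in A but not B: {16, 22, 37, 39}
Elements in B but not A: {3, 8, 14, 18, 29}
A △ B = {3, 8, 14, 16, 18, 22, 29, 37, 39}

{3, 8, 14, 16, 18, 22, 29, 37, 39}


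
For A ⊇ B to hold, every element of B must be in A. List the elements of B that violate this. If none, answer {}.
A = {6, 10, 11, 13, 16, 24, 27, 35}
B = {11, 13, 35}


Set A = {6, 10, 11, 13, 16, 24, 27, 35}
Set B = {11, 13, 35}
Check each element of B against A:
11 ∈ A, 13 ∈ A, 35 ∈ A
Elements of B not in A: {}

{}


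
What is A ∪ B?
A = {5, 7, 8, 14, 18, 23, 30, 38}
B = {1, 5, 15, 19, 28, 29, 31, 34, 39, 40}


Set A = {5, 7, 8, 14, 18, 23, 30, 38}
Set B = {1, 5, 15, 19, 28, 29, 31, 34, 39, 40}
A ∪ B includes all elements in either set.
Elements from A: {5, 7, 8, 14, 18, 23, 30, 38}
Elements from B not already included: {1, 15, 19, 28, 29, 31, 34, 39, 40}
A ∪ B = {1, 5, 7, 8, 14, 15, 18, 19, 23, 28, 29, 30, 31, 34, 38, 39, 40}

{1, 5, 7, 8, 14, 15, 18, 19, 23, 28, 29, 30, 31, 34, 38, 39, 40}


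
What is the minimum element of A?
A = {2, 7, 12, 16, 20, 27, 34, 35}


Set A = {2, 7, 12, 16, 20, 27, 34, 35}
Elements in ascending order: 2, 7, 12, 16, 20, 27, 34, 35
The smallest element is 2.

2


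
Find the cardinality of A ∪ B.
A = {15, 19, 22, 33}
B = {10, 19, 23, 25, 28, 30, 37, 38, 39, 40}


Set A = {15, 19, 22, 33}, |A| = 4
Set B = {10, 19, 23, 25, 28, 30, 37, 38, 39, 40}, |B| = 10
A ∩ B = {19}, |A ∩ B| = 1
|A ∪ B| = |A| + |B| - |A ∩ B| = 4 + 10 - 1 = 13

13


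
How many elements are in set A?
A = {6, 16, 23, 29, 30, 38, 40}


Set A = {6, 16, 23, 29, 30, 38, 40}
Listing elements: 6, 16, 23, 29, 30, 38, 40
Counting: 7 elements
|A| = 7

7


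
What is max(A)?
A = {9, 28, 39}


Set A = {9, 28, 39}
Elements in ascending order: 9, 28, 39
The largest element is 39.

39


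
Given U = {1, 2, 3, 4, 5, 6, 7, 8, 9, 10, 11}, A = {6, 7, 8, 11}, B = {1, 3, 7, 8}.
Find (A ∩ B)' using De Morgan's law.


U = {1, 2, 3, 4, 5, 6, 7, 8, 9, 10, 11}
A = {6, 7, 8, 11}, B = {1, 3, 7, 8}
A ∩ B = {7, 8}
(A ∩ B)' = U \ (A ∩ B) = {1, 2, 3, 4, 5, 6, 9, 10, 11}
Verification via A' ∪ B': A' = {1, 2, 3, 4, 5, 9, 10}, B' = {2, 4, 5, 6, 9, 10, 11}
A' ∪ B' = {1, 2, 3, 4, 5, 6, 9, 10, 11} ✓

{1, 2, 3, 4, 5, 6, 9, 10, 11}


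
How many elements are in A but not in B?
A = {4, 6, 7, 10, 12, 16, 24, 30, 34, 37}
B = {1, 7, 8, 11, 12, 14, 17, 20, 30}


Set A = {4, 6, 7, 10, 12, 16, 24, 30, 34, 37}
Set B = {1, 7, 8, 11, 12, 14, 17, 20, 30}
A \ B = {4, 6, 10, 16, 24, 34, 37}
|A \ B| = 7

7


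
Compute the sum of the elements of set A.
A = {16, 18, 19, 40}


Set A = {16, 18, 19, 40}
Sum = 16 + 18 + 19 + 40 = 93

93


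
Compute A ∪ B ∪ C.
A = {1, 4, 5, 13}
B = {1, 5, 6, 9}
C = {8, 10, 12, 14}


Set A = {1, 4, 5, 13}
Set B = {1, 5, 6, 9}
Set C = {8, 10, 12, 14}
First, A ∪ B = {1, 4, 5, 6, 9, 13}
Then, (A ∪ B) ∪ C = {1, 4, 5, 6, 8, 9, 10, 12, 13, 14}

{1, 4, 5, 6, 8, 9, 10, 12, 13, 14}


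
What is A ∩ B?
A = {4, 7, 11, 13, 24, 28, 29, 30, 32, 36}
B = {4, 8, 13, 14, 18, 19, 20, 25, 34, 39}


Set A = {4, 7, 11, 13, 24, 28, 29, 30, 32, 36}
Set B = {4, 8, 13, 14, 18, 19, 20, 25, 34, 39}
A ∩ B includes only elements in both sets.
Check each element of A against B:
4 ✓, 7 ✗, 11 ✗, 13 ✓, 24 ✗, 28 ✗, 29 ✗, 30 ✗, 32 ✗, 36 ✗
A ∩ B = {4, 13}

{4, 13}


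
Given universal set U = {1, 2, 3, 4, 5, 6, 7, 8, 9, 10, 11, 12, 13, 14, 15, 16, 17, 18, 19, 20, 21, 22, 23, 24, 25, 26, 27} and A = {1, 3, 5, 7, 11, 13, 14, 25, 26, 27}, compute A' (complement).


Universal set U = {1, 2, 3, 4, 5, 6, 7, 8, 9, 10, 11, 12, 13, 14, 15, 16, 17, 18, 19, 20, 21, 22, 23, 24, 25, 26, 27}
Set A = {1, 3, 5, 7, 11, 13, 14, 25, 26, 27}
A' = U \ A = elements in U but not in A
Checking each element of U:
1 (in A, exclude), 2 (not in A, include), 3 (in A, exclude), 4 (not in A, include), 5 (in A, exclude), 6 (not in A, include), 7 (in A, exclude), 8 (not in A, include), 9 (not in A, include), 10 (not in A, include), 11 (in A, exclude), 12 (not in A, include), 13 (in A, exclude), 14 (in A, exclude), 15 (not in A, include), 16 (not in A, include), 17 (not in A, include), 18 (not in A, include), 19 (not in A, include), 20 (not in A, include), 21 (not in A, include), 22 (not in A, include), 23 (not in A, include), 24 (not in A, include), 25 (in A, exclude), 26 (in A, exclude), 27 (in A, exclude)
A' = {2, 4, 6, 8, 9, 10, 12, 15, 16, 17, 18, 19, 20, 21, 22, 23, 24}

{2, 4, 6, 8, 9, 10, 12, 15, 16, 17, 18, 19, 20, 21, 22, 23, 24}


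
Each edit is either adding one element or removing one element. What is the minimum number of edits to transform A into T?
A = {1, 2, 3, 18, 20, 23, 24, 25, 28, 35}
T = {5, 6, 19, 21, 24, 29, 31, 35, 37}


Set A = {1, 2, 3, 18, 20, 23, 24, 25, 28, 35}
Set T = {5, 6, 19, 21, 24, 29, 31, 35, 37}
Elements to remove from A (in A, not in T): {1, 2, 3, 18, 20, 23, 25, 28} → 8 removals
Elements to add to A (in T, not in A): {5, 6, 19, 21, 29, 31, 37} → 7 additions
Total edits = 8 + 7 = 15

15


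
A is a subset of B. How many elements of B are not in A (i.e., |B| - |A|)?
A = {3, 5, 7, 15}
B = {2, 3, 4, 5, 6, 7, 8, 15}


Set A = {3, 5, 7, 15}, |A| = 4
Set B = {2, 3, 4, 5, 6, 7, 8, 15}, |B| = 8
Since A ⊆ B: B \ A = {2, 4, 6, 8}
|B| - |A| = 8 - 4 = 4

4


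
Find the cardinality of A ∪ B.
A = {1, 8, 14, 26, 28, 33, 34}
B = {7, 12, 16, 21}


Set A = {1, 8, 14, 26, 28, 33, 34}, |A| = 7
Set B = {7, 12, 16, 21}, |B| = 4
A ∩ B = {}, |A ∩ B| = 0
|A ∪ B| = |A| + |B| - |A ∩ B| = 7 + 4 - 0 = 11

11


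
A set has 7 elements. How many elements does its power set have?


The set has 7 elements.
The power set contains all possible subsets.
|P(A)| = 2^|A| = 2^7 = 128

128


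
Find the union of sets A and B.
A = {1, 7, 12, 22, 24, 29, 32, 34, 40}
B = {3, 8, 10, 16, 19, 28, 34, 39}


Set A = {1, 7, 12, 22, 24, 29, 32, 34, 40}
Set B = {3, 8, 10, 16, 19, 28, 34, 39}
A ∪ B includes all elements in either set.
Elements from A: {1, 7, 12, 22, 24, 29, 32, 34, 40}
Elements from B not already included: {3, 8, 10, 16, 19, 28, 39}
A ∪ B = {1, 3, 7, 8, 10, 12, 16, 19, 22, 24, 28, 29, 32, 34, 39, 40}

{1, 3, 7, 8, 10, 12, 16, 19, 22, 24, 28, 29, 32, 34, 39, 40}


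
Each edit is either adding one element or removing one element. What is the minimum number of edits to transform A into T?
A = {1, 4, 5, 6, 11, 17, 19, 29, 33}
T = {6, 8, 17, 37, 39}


Set A = {1, 4, 5, 6, 11, 17, 19, 29, 33}
Set T = {6, 8, 17, 37, 39}
Elements to remove from A (in A, not in T): {1, 4, 5, 11, 19, 29, 33} → 7 removals
Elements to add to A (in T, not in A): {8, 37, 39} → 3 additions
Total edits = 7 + 3 = 10

10
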